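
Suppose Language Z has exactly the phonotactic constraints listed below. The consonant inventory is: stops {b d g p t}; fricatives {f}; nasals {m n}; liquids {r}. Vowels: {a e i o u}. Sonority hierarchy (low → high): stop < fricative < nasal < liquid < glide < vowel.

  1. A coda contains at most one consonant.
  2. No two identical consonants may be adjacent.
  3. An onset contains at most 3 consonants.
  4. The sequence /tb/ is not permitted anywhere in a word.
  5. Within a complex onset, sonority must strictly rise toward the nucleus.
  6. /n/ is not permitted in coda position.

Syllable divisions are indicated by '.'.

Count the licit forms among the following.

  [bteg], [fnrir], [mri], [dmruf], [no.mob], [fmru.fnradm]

[bteg] — violates constraint 5: syllable 1 onset /bt/: /b/ (stop, 1) → /t/ (stop, 1) does not rise → illicit
[fnrir] — σ1 onset /fnr/ (2→3→4 rises), coda /r/ ok → licit
[mri] — σ1 onset /mr/ (3→4 rises), coda /∅/ ok → licit
[dmruf] — σ1 onset /dmr/ (1→3→4 rises), coda /f/ ok → licit
[no.mob] — σ1 onset /n/, coda /∅/ ok; σ2 onset /m/, coda /b/ ok → licit
[fmru.fnradm] — violates constraint 1: syllable 2 coda /dm/ has 2 consonants (> 1) → illicit
Licit: [fnrir], [mri], [dmruf], [no.mob] → 4.

4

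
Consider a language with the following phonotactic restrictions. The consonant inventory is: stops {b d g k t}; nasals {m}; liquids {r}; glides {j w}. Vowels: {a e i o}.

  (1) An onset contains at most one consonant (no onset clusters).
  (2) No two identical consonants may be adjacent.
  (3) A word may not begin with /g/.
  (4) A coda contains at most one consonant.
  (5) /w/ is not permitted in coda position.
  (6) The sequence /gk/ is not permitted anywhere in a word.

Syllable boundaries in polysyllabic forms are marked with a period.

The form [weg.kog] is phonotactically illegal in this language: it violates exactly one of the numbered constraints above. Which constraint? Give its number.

[weg.kog]: contains banned sequence /gk/.
This is a violation of constraint 6: "The sequence /gk/ is not permitted anywhere in a word."
The remaining constraints (1, 2, 3, 4, 5) are satisfied.

6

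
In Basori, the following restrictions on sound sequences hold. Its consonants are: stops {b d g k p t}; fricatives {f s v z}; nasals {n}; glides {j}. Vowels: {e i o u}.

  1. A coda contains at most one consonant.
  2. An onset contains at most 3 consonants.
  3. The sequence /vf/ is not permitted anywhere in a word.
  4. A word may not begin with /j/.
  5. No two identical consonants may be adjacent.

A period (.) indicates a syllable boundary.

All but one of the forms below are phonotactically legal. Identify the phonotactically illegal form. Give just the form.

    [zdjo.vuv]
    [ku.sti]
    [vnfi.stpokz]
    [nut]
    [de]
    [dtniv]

[zdjo.vuv] — σ1 onset /zdj/ (3C), coda /∅/ ok; σ2 onset /v/, coda /v/ ok → phonotactically legal
[ku.sti] — σ1 onset /k/, coda /∅/ ok; σ2 onset /st/ (2C), coda /∅/ ok → phonotactically legal
[vnfi.stpokz] — violates constraint 1: syllable 2 coda /kz/ has 2 consonants (> 1) → phonotactically illegal
[nut] — σ1 onset /n/, coda /t/ ok → phonotactically legal
[de] — σ1 onset /d/, coda /∅/ ok → phonotactically legal
[dtniv] — σ1 onset /dtn/ (3C), coda /v/ ok → phonotactically legal

[vnfi.stpokz]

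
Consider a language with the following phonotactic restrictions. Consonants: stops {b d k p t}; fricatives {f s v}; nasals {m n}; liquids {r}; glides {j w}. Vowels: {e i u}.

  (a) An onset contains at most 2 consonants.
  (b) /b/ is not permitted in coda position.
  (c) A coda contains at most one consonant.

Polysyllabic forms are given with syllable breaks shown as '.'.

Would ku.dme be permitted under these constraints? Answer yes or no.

yes

ku.dme — σ1 onset /k/, coda /∅/ ok; σ2 onset /dm/ (2C), coda /∅/ ok → permitted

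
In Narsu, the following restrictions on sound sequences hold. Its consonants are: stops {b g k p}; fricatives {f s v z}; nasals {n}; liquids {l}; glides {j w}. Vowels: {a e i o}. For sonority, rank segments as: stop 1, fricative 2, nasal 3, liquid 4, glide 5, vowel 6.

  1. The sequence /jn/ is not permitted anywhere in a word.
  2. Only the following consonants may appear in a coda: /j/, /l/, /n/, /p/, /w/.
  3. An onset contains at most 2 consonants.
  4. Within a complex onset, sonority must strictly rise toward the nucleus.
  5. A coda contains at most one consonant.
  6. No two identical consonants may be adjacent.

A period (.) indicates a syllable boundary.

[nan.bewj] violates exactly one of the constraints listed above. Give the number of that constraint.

5

[nan.bewj]: syllable 2 coda /wj/ has 2 consonants (> 1).
This is a violation of constraint 5: "A coda contains at most one consonant."
The remaining constraints (1, 2, 3, 4, 6) are satisfied.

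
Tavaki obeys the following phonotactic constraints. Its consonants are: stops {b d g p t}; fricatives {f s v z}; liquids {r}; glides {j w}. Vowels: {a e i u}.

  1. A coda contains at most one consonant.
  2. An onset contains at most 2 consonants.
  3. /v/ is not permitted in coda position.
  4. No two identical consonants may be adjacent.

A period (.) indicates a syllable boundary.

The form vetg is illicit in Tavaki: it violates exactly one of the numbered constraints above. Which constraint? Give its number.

1

vetg: syllable 1 coda /tg/ has 2 consonants (> 1).
This is a violation of constraint 1: "A coda contains at most one consonant."
The remaining constraints (2, 3, 4) are satisfied.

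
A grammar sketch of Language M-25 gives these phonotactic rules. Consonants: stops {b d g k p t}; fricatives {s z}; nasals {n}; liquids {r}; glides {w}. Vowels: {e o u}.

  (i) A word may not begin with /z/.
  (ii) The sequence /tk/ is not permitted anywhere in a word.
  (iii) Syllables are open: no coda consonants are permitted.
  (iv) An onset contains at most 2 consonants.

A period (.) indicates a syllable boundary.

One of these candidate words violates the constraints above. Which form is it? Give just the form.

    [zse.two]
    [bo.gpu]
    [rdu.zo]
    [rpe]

[zse.two]

[zse.two] — violates constraint (i): word begins with /z/ → not permitted
[bo.gpu] — σ1 onset /b/, coda /∅/ ok; σ2 onset /gp/ (2C), coda /∅/ ok → permitted
[rdu.zo] — σ1 onset /rd/ (2C), coda /∅/ ok; σ2 onset /z/, coda /∅/ ok → permitted
[rpe] — σ1 onset /rp/ (2C), coda /∅/ ok → permitted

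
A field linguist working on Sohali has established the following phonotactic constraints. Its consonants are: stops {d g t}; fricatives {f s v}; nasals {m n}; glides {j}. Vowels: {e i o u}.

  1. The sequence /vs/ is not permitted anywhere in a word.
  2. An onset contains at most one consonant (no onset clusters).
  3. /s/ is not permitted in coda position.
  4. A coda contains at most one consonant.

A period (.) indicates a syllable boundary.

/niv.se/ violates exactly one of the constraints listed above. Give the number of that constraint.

/niv.se/: contains banned sequence /vs/.
This is a violation of constraint 1: "The sequence /vs/ is not permitted anywhere in a word."
The remaining constraints (2, 3, 4) are satisfied.

1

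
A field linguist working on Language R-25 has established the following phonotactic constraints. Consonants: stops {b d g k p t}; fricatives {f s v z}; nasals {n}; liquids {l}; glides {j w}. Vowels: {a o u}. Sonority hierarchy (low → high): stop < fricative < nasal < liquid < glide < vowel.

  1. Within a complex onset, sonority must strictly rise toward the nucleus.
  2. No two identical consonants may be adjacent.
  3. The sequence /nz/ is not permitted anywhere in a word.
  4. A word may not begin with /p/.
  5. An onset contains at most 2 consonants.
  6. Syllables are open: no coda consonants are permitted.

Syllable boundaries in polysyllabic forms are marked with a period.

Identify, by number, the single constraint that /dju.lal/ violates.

6

/dju.lal/: syllable 2 coda /l/ has 1 consonant (> 0).
This is a violation of constraint 6: "Syllables are open: no coda consonants are permitted."
The remaining constraints (1, 2, 3, 4, 5) are satisfied.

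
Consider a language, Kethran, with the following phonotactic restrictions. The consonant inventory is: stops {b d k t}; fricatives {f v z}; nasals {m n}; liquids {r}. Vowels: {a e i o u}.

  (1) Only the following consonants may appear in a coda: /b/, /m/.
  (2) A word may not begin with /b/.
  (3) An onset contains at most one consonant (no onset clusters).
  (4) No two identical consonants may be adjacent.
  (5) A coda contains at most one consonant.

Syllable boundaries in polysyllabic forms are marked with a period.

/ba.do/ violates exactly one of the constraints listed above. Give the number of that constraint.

/ba.do/: word begins with /b/.
This is a violation of constraint 2: "A word may not begin with /b/."
The remaining constraints (1, 3, 4, 5) are satisfied.

2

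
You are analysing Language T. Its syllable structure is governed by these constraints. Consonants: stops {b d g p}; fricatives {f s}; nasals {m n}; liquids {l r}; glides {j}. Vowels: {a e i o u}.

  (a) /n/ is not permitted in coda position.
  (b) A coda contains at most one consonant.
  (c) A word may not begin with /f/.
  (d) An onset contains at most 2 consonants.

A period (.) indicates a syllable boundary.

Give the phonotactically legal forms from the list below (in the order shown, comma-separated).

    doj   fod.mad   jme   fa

doj — σ1 onset /d/, coda /j/ ok → phonotactically legal
fod.mad — violates constraint (c): word begins with /f/ → phonotactically illegal
jme — σ1 onset /jm/ (2C), coda /∅/ ok → phonotactically legal
fa — violates constraint (c): word begins with /f/ → phonotactically illegal

doj, jme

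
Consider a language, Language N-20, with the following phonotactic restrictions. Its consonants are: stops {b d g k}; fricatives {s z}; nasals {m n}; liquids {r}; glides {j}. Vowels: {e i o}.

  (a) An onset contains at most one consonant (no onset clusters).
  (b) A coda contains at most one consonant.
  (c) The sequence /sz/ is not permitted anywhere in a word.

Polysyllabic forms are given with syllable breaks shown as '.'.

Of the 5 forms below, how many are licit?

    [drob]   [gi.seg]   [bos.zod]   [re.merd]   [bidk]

1

[drob] — violates constraint (a): syllable 1 onset /dr/ has 2 consonants (> 1) → illicit
[gi.seg] — σ1 onset /g/, coda /∅/ ok; σ2 onset /s/, coda /g/ ok → licit
[bos.zod] — violates constraint (c): contains banned sequence /sz/ → illicit
[re.merd] — violates constraint (b): syllable 2 coda /rd/ has 2 consonants (> 1) → illicit
[bidk] — violates constraint (b): syllable 1 coda /dk/ has 2 consonants (> 1) → illicit
Licit: [gi.seg] → 1.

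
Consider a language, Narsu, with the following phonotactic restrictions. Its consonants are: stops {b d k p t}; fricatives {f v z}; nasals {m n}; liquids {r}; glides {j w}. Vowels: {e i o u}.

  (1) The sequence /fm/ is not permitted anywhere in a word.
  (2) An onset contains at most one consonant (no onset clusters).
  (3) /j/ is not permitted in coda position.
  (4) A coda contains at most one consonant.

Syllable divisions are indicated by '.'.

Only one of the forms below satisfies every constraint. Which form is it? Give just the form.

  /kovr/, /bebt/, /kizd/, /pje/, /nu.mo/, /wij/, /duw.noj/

/nu.mo/

/kovr/ — violates constraint 4: syllable 1 coda /vr/ has 2 consonants (> 1) → not permitted
/bebt/ — violates constraint 4: syllable 1 coda /bt/ has 2 consonants (> 1) → not permitted
/kizd/ — violates constraint 4: syllable 1 coda /zd/ has 2 consonants (> 1) → not permitted
/pje/ — violates constraint 2: syllable 1 onset /pj/ has 2 consonants (> 1) → not permitted
/nu.mo/ — σ1 onset /n/, coda /∅/ ok; σ2 onset /m/, coda /∅/ ok → permitted
/wij/ — violates constraint 3: syllable 1 coda contains /j/ → not permitted
/duw.noj/ — violates constraint 3: syllable 2 coda contains /j/ → not permitted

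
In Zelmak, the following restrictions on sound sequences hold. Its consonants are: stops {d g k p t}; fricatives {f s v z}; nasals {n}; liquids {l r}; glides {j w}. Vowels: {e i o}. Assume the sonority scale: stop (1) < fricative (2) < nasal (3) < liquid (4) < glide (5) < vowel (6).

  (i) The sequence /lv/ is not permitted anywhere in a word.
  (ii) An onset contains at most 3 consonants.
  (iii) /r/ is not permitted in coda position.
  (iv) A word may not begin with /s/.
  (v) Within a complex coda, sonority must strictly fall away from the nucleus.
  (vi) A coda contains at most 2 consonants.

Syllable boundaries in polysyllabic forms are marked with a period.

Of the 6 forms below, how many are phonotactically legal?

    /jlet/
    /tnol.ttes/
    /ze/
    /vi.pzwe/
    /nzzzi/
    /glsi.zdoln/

5

/jlet/ — σ1 onset /jl/ (2C), coda /t/ ok → phonotactically legal
/tnol.ttes/ — σ1 onset /tn/ (2C), coda /l/ ok; σ2 onset /tt/ (2C), coda /s/ ok → phonotactically legal
/ze/ — σ1 onset /z/, coda /∅/ ok → phonotactically legal
/vi.pzwe/ — σ1 onset /v/, coda /∅/ ok; σ2 onset /pzw/ (3C), coda /∅/ ok → phonotactically legal
/nzzzi/ — violates constraint (ii): syllable 1 onset /nzzz/ has 4 consonants (> 3) → phonotactically illegal
/glsi.zdoln/ — σ1 onset /gls/ (3C), coda /∅/ ok; σ2 onset /zd/ (2C), coda /ln/ (4→3 falls) ok → phonotactically legal
Phonotactically legal: /jlet/, /tnol.ttes/, /ze/, /vi.pzwe/, /glsi.zdoln/ → 5.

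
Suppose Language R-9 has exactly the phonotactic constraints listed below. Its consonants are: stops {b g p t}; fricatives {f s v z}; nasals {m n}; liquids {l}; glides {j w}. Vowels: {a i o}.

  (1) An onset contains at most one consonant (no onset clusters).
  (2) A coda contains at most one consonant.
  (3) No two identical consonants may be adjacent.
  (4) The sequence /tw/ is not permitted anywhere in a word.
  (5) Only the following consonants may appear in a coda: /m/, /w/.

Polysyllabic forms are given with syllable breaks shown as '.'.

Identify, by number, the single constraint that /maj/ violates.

5

/maj/: syllable 1 coda contains /j/, which is not a licensed coda consonant.
This is a violation of constraint 5: "Only the following consonants may appear in a coda: /m/, /w/."
The remaining constraints (1, 2, 3, 4) are satisfied.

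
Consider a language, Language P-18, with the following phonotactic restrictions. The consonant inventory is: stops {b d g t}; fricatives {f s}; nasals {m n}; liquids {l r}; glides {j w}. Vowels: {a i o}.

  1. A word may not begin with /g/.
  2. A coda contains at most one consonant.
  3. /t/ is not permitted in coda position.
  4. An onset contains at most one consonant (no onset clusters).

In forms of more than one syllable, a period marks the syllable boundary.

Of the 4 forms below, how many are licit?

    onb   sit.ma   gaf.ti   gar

0

onb — violates constraint 2: syllable 1 coda /nb/ has 2 consonants (> 1) → illicit
sit.ma — violates constraint 3: syllable 1 coda contains /t/ → illicit
gaf.ti — violates constraint 1: word begins with /g/ → illicit
gar — violates constraint 1: word begins with /g/ → illicit
No form is licit → 0.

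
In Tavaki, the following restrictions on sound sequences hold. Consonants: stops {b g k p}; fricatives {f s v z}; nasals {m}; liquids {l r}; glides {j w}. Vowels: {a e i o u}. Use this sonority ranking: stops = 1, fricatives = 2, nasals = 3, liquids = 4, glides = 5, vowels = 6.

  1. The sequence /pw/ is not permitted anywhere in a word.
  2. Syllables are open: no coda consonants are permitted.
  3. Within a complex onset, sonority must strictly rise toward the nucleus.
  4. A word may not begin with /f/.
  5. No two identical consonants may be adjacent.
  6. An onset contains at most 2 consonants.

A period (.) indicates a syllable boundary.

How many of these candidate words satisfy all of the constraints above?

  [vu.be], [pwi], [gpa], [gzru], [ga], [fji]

2

[vu.be] — σ1 onset /v/, coda /∅/ ok; σ2 onset /b/, coda /∅/ ok → phonotactically legal
[pwi] — violates constraint 1: contains banned sequence /pw/ → phonotactically illegal
[gpa] — violates constraint 3: syllable 1 onset /gp/: /g/ (stop, 1) → /p/ (stop, 1) does not rise → phonotactically illegal
[gzru] — violates constraint 6: syllable 1 onset /gzr/ has 3 consonants (> 2) → phonotactically illegal
[ga] — σ1 onset /g/, coda /∅/ ok → phonotactically legal
[fji] — violates constraint 4: word begins with /f/ → phonotactically illegal
Phonotactically legal: [vu.be], [ga] → 2.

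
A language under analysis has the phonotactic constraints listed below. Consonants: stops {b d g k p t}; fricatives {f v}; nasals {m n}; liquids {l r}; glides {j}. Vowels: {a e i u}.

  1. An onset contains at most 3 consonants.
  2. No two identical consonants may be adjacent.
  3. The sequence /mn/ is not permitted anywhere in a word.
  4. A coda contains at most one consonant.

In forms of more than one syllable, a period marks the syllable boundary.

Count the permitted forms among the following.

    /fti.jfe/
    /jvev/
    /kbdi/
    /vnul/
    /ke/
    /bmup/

/fti.jfe/ — σ1 onset /ft/ (2C), coda /∅/ ok; σ2 onset /jf/ (2C), coda /∅/ ok → permitted
/jvev/ — σ1 onset /jv/ (2C), coda /v/ ok → permitted
/kbdi/ — σ1 onset /kbd/ (3C), coda /∅/ ok → permitted
/vnul/ — σ1 onset /vn/ (2C), coda /l/ ok → permitted
/ke/ — σ1 onset /k/, coda /∅/ ok → permitted
/bmup/ — σ1 onset /bm/ (2C), coda /p/ ok → permitted
Permitted: /fti.jfe/, /jvev/, /kbdi/, /vnul/, /ke/, /bmup/ → 6.

6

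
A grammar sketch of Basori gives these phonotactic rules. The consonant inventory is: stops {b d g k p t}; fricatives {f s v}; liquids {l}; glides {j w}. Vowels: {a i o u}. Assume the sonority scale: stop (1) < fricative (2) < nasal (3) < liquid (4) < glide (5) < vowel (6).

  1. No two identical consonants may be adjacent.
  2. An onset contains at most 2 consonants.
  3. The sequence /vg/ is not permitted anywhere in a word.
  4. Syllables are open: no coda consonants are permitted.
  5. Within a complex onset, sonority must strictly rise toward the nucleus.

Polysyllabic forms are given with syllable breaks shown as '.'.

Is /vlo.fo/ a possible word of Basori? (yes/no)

/vlo.fo/ — σ1 onset /vl/ (2→4 rises), coda /∅/ ok; σ2 onset /f/, coda /∅/ ok → licit

yes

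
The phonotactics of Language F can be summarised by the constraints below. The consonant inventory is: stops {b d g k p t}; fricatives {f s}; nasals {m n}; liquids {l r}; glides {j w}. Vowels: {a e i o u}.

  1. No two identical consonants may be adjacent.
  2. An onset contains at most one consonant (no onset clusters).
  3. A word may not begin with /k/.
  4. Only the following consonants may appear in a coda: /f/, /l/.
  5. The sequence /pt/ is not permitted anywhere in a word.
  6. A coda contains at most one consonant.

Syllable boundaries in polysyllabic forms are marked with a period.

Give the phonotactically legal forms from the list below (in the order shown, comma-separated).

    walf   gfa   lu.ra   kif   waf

lu.ra, waf

walf — violates constraint 6: syllable 1 coda /lf/ has 2 consonants (> 1) → phonotactically illegal
gfa — violates constraint 2: syllable 1 onset /gf/ has 2 consonants (> 1) → phonotactically illegal
lu.ra — σ1 onset /l/, coda /∅/ ok; σ2 onset /r/, coda /∅/ ok → phonotactically legal
kif — violates constraint 3: word begins with /k/ → phonotactically illegal
waf — σ1 onset /w/, coda /f/ ok → phonotactically legal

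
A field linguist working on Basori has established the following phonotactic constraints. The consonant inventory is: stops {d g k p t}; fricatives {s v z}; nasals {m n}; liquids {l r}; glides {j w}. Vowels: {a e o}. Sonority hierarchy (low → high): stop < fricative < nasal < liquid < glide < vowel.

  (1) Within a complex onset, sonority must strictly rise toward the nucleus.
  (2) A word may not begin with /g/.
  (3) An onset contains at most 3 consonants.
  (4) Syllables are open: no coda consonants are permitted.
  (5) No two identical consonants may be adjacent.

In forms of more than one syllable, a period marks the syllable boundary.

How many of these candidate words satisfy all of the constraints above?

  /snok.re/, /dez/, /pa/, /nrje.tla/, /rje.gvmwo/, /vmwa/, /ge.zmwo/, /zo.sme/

4

/snok.re/ — violates constraint 4: syllable 1 coda /k/ has 1 consonant (> 0) → not permitted
/dez/ — violates constraint 4: syllable 1 coda /z/ has 1 consonant (> 0) → not permitted
/pa/ — σ1 onset /p/, coda /∅/ ok → permitted
/nrje.tla/ — σ1 onset /nrj/ (3→4→5 rises), coda /∅/ ok; σ2 onset /tl/ (1→4 rises), coda /∅/ ok → permitted
/rje.gvmwo/ — violates constraint 3: syllable 2 onset /gvmw/ has 4 consonants (> 3) → not permitted
/vmwa/ — σ1 onset /vmw/ (2→3→5 rises), coda /∅/ ok → permitted
/ge.zmwo/ — violates constraint 2: word begins with /g/ → not permitted
/zo.sme/ — σ1 onset /z/, coda /∅/ ok; σ2 onset /sm/ (2→3 rises), coda /∅/ ok → permitted
Permitted: /pa/, /nrje.tla/, /vmwa/, /zo.sme/ → 4.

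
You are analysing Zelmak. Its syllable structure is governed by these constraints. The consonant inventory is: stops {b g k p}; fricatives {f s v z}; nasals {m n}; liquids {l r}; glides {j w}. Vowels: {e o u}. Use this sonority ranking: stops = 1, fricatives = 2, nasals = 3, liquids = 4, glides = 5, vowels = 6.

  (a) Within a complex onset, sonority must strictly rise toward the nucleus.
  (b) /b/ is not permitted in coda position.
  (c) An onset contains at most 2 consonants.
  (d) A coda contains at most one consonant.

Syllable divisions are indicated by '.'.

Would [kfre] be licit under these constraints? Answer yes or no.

no

[kfre] — violates constraint (c): syllable 1 onset /kfr/ has 3 consonants (> 2) → illicit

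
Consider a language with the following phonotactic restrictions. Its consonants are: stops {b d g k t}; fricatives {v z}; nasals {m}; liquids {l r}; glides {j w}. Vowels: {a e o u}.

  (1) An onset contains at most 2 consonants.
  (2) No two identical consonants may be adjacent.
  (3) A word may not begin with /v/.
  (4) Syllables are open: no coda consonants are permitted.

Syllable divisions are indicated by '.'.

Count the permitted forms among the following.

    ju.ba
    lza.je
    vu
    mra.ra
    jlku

ju.ba — σ1 onset /j/, coda /∅/ ok; σ2 onset /b/, coda /∅/ ok → permitted
lza.je — σ1 onset /lz/ (2C), coda /∅/ ok; σ2 onset /j/, coda /∅/ ok → permitted
vu — violates constraint 3: word begins with /v/ → not permitted
mra.ra — σ1 onset /mr/ (2C), coda /∅/ ok; σ2 onset /r/, coda /∅/ ok → permitted
jlku — violates constraint 1: syllable 1 onset /jlk/ has 3 consonants (> 2) → not permitted
Permitted: ju.ba, lza.je, mra.ra → 3.

3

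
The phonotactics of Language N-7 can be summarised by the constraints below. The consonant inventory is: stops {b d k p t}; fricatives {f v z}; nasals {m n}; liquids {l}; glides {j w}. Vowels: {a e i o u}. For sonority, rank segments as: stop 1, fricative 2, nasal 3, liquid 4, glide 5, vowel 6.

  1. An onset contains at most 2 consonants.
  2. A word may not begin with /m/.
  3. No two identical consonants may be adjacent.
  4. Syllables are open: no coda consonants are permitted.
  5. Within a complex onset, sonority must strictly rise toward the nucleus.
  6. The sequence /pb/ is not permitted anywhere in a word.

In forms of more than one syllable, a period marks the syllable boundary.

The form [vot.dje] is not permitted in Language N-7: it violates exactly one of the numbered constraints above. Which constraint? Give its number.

[vot.dje]: syllable 1 coda /t/ has 1 consonant (> 0).
This is a violation of constraint 4: "Syllables are open: no coda consonants are permitted."
The remaining constraints (1, 2, 3, 5, 6) are satisfied.

4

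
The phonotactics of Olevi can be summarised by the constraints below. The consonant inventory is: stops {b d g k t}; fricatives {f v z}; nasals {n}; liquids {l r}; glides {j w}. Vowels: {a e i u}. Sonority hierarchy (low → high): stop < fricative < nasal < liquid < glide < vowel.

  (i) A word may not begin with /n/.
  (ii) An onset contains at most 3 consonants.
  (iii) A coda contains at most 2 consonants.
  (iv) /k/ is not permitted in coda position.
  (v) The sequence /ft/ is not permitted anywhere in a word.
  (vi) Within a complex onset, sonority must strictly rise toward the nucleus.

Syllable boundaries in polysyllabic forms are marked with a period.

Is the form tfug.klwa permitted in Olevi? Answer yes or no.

tfug.klwa — σ1 onset /tf/ (1→2 rises), coda /g/ ok; σ2 onset /klw/ (1→4→5 rises), coda /∅/ ok → permitted

yes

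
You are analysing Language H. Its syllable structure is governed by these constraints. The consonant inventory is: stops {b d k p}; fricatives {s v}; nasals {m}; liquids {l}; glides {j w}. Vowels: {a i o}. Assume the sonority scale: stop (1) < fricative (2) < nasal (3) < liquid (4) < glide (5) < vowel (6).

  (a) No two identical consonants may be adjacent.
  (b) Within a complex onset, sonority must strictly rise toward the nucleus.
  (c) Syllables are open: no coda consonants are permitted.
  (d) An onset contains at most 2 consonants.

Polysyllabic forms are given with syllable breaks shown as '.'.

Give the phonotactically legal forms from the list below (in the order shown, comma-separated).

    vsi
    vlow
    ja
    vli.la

ja, vli.la

vsi — violates constraint (b): syllable 1 onset /vs/: /v/ (fricative, 2) → /s/ (fricative, 2) does not rise → phonotactically illegal
vlow — violates constraint (c): syllable 1 coda /w/ has 1 consonant (> 0) → phonotactically illegal
ja — σ1 onset /j/, coda /∅/ ok → phonotactically legal
vli.la — σ1 onset /vl/ (2→4 rises), coda /∅/ ok; σ2 onset /l/, coda /∅/ ok → phonotactically legal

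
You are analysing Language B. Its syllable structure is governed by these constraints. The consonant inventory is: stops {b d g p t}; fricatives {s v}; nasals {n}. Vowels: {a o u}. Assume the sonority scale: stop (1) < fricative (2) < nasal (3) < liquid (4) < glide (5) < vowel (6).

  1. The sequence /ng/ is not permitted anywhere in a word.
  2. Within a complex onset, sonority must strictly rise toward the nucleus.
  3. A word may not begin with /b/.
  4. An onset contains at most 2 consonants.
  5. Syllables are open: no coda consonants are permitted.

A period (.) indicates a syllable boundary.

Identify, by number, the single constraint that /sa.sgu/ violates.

/sa.sgu/: syllable 2 onset /sg/: /s/ (fricative, 2) → /g/ (stop, 1) does not rise.
This is a violation of constraint 2: "Within a complex onset, sonority must strictly rise toward the nucleus."
The remaining constraints (1, 3, 4, 5) are satisfied.

2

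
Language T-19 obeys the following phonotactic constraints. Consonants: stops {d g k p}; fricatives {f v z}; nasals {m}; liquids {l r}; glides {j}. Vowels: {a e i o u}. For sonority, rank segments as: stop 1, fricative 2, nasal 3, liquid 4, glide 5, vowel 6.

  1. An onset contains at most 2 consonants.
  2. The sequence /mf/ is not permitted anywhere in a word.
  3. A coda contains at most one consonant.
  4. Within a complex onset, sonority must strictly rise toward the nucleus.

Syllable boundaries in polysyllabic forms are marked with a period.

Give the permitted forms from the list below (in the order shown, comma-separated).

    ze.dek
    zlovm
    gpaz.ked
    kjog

ze.dek — σ1 onset /z/, coda /∅/ ok; σ2 onset /d/, coda /k/ ok → permitted
zlovm — violates constraint 3: syllable 1 coda /vm/ has 2 consonants (> 1) → not permitted
gpaz.ked — violates constraint 4: syllable 1 onset /gp/: /g/ (stop, 1) → /p/ (stop, 1) does not rise → not permitted
kjog — σ1 onset /kj/ (1→5 rises), coda /g/ ok → permitted

ze.dek, kjog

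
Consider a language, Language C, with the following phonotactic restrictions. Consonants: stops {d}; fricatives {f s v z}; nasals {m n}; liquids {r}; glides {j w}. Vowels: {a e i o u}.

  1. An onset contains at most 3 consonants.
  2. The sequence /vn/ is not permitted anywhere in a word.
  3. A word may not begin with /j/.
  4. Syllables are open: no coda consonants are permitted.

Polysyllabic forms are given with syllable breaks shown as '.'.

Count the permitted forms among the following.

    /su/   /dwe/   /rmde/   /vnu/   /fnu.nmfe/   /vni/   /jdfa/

/su/ — σ1 onset /s/, coda /∅/ ok → permitted
/dwe/ — σ1 onset /dw/ (2C), coda /∅/ ok → permitted
/rmde/ — σ1 onset /rmd/ (3C), coda /∅/ ok → permitted
/vnu/ — violates constraint 2: contains banned sequence /vn/ → not permitted
/fnu.nmfe/ — σ1 onset /fn/ (2C), coda /∅/ ok; σ2 onset /nmf/ (3C), coda /∅/ ok → permitted
/vni/ — violates constraint 2: contains banned sequence /vn/ → not permitted
/jdfa/ — violates constraint 3: word begins with /j/ → not permitted
Permitted: /su/, /dwe/, /rmde/, /fnu.nmfe/ → 4.

4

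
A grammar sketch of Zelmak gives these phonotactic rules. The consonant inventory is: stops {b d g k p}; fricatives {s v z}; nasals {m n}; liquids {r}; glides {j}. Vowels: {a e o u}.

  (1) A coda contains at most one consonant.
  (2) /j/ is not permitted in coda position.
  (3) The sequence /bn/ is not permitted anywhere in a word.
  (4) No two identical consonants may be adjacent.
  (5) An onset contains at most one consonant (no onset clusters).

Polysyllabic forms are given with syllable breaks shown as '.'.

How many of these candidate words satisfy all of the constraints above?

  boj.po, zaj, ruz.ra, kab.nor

boj.po — violates constraint 2: syllable 1 coda contains /j/ → not permitted
zaj — violates constraint 2: syllable 1 coda contains /j/ → not permitted
ruz.ra — σ1 onset /r/, coda /z/ ok; σ2 onset /r/, coda /∅/ ok → permitted
kab.nor — violates constraint 3: contains banned sequence /bn/ → not permitted
Permitted: ruz.ra → 1.

1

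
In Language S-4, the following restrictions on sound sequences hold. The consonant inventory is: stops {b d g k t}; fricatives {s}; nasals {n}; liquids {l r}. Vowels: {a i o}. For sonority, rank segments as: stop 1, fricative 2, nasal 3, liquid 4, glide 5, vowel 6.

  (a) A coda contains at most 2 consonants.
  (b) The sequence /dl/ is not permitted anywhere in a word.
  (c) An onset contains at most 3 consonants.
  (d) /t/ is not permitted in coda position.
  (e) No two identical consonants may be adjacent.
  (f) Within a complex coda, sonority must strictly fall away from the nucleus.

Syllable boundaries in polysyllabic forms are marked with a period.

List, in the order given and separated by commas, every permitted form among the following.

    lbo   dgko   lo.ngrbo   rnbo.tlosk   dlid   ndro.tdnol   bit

lbo — σ1 onset /lb/ (2C), coda /∅/ ok → permitted
dgko — σ1 onset /dgk/ (3C), coda /∅/ ok → permitted
lo.ngrbo — violates constraint (c): syllable 2 onset /ngrb/ has 4 consonants (> 3) → not permitted
rnbo.tlosk — σ1 onset /rnb/ (3C), coda /∅/ ok; σ2 onset /tl/ (2C), coda /sk/ (2→1 falls) ok → permitted
dlid — violates constraint (b): contains banned sequence /dl/ → not permitted
ndro.tdnol — σ1 onset /ndr/ (3C), coda /∅/ ok; σ2 onset /tdn/ (3C), coda /l/ ok → permitted
bit — violates constraint (d): syllable 1 coda contains /t/ → not permitted

lbo, dgko, rnbo.tlosk, ndro.tdnol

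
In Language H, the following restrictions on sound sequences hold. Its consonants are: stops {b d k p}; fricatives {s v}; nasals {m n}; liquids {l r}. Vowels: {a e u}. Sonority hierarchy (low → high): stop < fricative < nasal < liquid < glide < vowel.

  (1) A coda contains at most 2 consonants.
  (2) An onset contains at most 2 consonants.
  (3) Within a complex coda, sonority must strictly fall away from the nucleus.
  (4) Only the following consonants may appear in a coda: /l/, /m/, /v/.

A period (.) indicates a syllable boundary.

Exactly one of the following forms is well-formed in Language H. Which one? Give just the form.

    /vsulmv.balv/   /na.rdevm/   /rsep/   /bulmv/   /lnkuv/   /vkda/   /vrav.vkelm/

/vrav.vkelm/

/vsulmv.balv/ — violates constraint 1: syllable 1 coda /lmv/ has 3 consonants (> 2) → ill-formed
/na.rdevm/ — violates constraint 3: syllable 2 coda /vm/: /v/ (fricative, 2) → /m/ (nasal, 3) does not fall → ill-formed
/rsep/ — violates constraint 4: syllable 1 coda contains /p/, which is not a licensed coda consonant → ill-formed
/bulmv/ — violates constraint 1: syllable 1 coda /lmv/ has 3 consonants (> 2) → ill-formed
/lnkuv/ — violates constraint 2: syllable 1 onset /lnk/ has 3 consonants (> 2) → ill-formed
/vkda/ — violates constraint 2: syllable 1 onset /vkd/ has 3 consonants (> 2) → ill-formed
/vrav.vkelm/ — σ1 onset /vr/ (2C), coda /v/ ok; σ2 onset /vk/ (2C), coda /lm/ (4→3 falls) ok → well-formed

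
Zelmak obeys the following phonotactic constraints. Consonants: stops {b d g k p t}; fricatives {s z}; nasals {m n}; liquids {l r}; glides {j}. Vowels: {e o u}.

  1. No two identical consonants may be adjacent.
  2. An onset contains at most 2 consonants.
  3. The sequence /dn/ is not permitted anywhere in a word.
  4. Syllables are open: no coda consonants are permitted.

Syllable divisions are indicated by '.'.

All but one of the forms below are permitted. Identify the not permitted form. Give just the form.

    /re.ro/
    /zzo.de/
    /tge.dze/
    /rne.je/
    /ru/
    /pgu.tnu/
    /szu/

/re.ro/ — σ1 onset /r/, coda /∅/ ok; σ2 onset /r/, coda /∅/ ok → permitted
/zzo.de/ — violates constraint 1: adjacent identical consonants /zz/ → not permitted
/tge.dze/ — σ1 onset /tg/ (2C), coda /∅/ ok; σ2 onset /dz/ (2C), coda /∅/ ok → permitted
/rne.je/ — σ1 onset /rn/ (2C), coda /∅/ ok; σ2 onset /j/, coda /∅/ ok → permitted
/ru/ — σ1 onset /r/, coda /∅/ ok → permitted
/pgu.tnu/ — σ1 onset /pg/ (2C), coda /∅/ ok; σ2 onset /tn/ (2C), coda /∅/ ok → permitted
/szu/ — σ1 onset /sz/ (2C), coda /∅/ ok → permitted

/zzo.de/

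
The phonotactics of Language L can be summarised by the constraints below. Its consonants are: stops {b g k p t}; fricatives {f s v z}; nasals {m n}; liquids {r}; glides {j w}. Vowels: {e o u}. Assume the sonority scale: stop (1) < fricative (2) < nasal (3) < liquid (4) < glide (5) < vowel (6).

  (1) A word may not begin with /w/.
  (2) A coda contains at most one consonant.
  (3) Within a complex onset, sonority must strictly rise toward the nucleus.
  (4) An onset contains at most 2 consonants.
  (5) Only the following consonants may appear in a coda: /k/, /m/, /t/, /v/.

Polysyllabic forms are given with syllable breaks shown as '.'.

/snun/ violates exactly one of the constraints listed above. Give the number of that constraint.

/snun/: syllable 1 coda contains /n/, which is not a licensed coda consonant.
This is a violation of constraint 5: "Only the following consonants may appear in a coda: /k/, /m/, /t/, /v/."
The remaining constraints (1, 2, 3, 4) are satisfied.

5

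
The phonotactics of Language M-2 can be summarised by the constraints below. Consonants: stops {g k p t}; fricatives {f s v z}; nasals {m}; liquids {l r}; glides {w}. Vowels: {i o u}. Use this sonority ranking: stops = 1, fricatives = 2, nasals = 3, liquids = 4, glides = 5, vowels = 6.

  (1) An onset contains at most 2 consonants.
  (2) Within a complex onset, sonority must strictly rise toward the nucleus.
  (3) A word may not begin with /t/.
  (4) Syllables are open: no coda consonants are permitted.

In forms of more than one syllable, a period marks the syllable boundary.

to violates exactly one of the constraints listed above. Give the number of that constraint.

to: word begins with /t/.
This is a violation of constraint 3: "A word may not begin with /t/."
The remaining constraints (1, 2, 4) are satisfied.

3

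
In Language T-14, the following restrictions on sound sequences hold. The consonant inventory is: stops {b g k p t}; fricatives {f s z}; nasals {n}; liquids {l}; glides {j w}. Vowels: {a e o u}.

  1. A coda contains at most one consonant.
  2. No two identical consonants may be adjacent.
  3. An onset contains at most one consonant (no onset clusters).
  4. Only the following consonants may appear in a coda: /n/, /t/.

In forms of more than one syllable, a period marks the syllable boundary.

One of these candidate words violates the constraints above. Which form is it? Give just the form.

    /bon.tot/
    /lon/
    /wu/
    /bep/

/bep/

/bon.tot/ — σ1 onset /b/, coda /n/ ok; σ2 onset /t/, coda /t/ ok → phonotactically legal
/lon/ — σ1 onset /l/, coda /n/ ok → phonotactically legal
/wu/ — σ1 onset /w/, coda /∅/ ok → phonotactically legal
/bep/ — violates constraint 4: syllable 1 coda contains /p/, which is not a licensed coda consonant → phonotactically illegal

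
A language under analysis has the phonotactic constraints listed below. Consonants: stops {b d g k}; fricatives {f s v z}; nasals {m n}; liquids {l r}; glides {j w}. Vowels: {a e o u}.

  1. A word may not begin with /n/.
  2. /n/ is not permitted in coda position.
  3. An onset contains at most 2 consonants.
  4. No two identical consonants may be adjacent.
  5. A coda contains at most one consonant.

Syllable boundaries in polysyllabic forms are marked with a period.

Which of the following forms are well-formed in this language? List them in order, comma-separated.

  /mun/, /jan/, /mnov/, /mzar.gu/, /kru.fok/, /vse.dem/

/mun/ — violates constraint 2: syllable 1 coda contains /n/ → ill-formed
/jan/ — violates constraint 2: syllable 1 coda contains /n/ → ill-formed
/mnov/ — σ1 onset /mn/ (2C), coda /v/ ok → well-formed
/mzar.gu/ — σ1 onset /mz/ (2C), coda /r/ ok; σ2 onset /g/, coda /∅/ ok → well-formed
/kru.fok/ — σ1 onset /kr/ (2C), coda /∅/ ok; σ2 onset /f/, coda /k/ ok → well-formed
/vse.dem/ — σ1 onset /vs/ (2C), coda /∅/ ok; σ2 onset /d/, coda /m/ ok → well-formed

/mnov/, /mzar.gu/, /kru.fok/, /vse.dem/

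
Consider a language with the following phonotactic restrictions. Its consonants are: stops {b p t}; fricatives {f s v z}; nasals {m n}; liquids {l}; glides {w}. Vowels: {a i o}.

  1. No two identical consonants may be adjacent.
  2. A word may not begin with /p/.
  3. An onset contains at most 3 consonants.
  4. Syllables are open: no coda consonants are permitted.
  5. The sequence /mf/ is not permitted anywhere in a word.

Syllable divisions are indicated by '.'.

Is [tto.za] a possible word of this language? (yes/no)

[tto.za] — violates constraint 1: adjacent identical consonants /tt/ → illicit

no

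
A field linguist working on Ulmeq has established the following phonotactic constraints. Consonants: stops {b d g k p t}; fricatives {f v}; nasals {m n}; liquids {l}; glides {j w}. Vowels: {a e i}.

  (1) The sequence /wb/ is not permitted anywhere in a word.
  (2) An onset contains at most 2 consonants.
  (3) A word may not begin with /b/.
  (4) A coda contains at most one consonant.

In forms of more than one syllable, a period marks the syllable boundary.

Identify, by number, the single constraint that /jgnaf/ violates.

2

/jgnaf/: syllable 1 onset /jgn/ has 3 consonants (> 2).
This is a violation of constraint 2: "An onset contains at most 2 consonants."
The remaining constraints (1, 3, 4) are satisfied.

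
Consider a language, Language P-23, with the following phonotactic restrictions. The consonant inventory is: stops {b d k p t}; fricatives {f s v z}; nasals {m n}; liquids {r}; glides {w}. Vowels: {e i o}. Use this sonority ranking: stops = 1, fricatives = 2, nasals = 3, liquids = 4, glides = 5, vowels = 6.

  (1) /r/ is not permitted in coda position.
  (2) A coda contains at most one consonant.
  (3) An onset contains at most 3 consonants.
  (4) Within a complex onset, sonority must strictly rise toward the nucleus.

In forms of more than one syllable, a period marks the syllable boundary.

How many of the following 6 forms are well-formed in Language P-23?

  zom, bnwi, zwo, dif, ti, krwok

6

zom — σ1 onset /z/, coda /m/ ok → well-formed
bnwi — σ1 onset /bnw/ (1→3→5 rises), coda /∅/ ok → well-formed
zwo — σ1 onset /zw/ (2→5 rises), coda /∅/ ok → well-formed
dif — σ1 onset /d/, coda /f/ ok → well-formed
ti — σ1 onset /t/, coda /∅/ ok → well-formed
krwok — σ1 onset /krw/ (1→4→5 rises), coda /k/ ok → well-formed
Well-formed: zom, bnwi, zwo, dif, ti, krwok → 6.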